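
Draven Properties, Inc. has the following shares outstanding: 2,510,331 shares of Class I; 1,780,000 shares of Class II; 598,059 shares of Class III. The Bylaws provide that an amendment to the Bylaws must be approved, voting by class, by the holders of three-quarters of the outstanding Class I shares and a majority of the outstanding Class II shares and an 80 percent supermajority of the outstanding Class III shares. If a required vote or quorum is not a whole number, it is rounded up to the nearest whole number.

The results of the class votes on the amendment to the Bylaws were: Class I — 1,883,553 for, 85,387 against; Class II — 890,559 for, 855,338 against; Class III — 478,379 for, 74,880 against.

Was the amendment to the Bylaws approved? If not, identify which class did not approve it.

Not approved — the Class III shares did not give the required vote.

Class I: 3/4 of 2510331 = 1882748.25, rounded up to 1882749; 1,882,749 required, 1,883,553 in favor — approved.
Class II: a majority of 1780000 is 890001; 890,001 required, 890,559 in favor — approved.
Class III: 4/5 of 598059 = 478447.20, rounded up to 478448; 478,448 required, 478,379 in favor — not approved.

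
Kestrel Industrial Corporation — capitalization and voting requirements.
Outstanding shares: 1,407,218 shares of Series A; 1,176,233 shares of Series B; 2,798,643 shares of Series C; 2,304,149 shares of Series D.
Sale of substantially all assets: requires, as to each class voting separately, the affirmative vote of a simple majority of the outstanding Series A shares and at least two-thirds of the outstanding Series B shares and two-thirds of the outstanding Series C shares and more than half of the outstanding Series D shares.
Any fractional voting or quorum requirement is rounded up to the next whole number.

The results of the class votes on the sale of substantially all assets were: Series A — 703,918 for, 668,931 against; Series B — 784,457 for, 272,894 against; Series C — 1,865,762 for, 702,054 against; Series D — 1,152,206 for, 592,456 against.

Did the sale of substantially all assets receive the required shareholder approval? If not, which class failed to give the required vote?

Approved — every class gave the required vote.

Series A: a majority of 1407218 is 703610; 703,610 required, 703,918 in favor — approved.
Series B: 2/3 of 1176233 = 784155.33, rounded up to 784156; 784,156 required, 784,457 in favor — approved.
Series C: 2/3 of 2798643 = 1865762; 1,865,762 required, 1,865,762 in favor — approved.
Series D: a majority of 2304149 is 1152075; 1,152,075 required, 1,152,206 in favor — approved.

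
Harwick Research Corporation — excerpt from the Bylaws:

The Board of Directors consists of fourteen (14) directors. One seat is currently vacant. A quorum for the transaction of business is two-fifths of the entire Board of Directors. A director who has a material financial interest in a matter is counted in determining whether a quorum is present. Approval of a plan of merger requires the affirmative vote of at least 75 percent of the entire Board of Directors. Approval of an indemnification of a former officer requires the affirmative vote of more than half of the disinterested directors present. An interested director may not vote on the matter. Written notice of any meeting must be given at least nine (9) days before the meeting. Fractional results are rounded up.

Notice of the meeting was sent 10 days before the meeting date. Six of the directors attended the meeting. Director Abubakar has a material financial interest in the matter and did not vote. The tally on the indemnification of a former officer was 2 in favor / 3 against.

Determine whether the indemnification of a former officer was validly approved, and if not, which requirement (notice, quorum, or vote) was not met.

Notice: 10 days given; 9 required (10 ≥ 9). Satisfied.
Quorum: 6 present (interested directors count toward quorum); quorum is 6. Satisfied.
Vote: the indemnification of a former officer requires a majority of the disinterested directors present (6 − 1 = 5). A majority of 5 is 3, so 3 affirmative votes are needed; 2 voted in favor. Not satisfied.

Invalid — vote requirement not satisfied.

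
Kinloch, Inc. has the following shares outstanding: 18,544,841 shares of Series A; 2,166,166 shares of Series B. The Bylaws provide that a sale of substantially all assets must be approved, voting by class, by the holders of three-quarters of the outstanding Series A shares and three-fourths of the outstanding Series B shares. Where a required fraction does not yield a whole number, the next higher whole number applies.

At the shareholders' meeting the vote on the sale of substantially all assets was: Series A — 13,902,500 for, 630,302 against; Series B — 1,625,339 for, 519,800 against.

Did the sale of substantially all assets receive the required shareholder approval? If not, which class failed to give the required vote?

Not approved — the Series A shares did not give the required vote.

Series A: 3/4 of 18544841 = 13908630.75, rounded up to 13908631; 13,908,631 required, 13,902,500 in favor — not approved.
Series B: 3/4 of 2166166 = 1624624.50, rounded up to 1624625; 1,624,625 required, 1,625,339 in favor — approved.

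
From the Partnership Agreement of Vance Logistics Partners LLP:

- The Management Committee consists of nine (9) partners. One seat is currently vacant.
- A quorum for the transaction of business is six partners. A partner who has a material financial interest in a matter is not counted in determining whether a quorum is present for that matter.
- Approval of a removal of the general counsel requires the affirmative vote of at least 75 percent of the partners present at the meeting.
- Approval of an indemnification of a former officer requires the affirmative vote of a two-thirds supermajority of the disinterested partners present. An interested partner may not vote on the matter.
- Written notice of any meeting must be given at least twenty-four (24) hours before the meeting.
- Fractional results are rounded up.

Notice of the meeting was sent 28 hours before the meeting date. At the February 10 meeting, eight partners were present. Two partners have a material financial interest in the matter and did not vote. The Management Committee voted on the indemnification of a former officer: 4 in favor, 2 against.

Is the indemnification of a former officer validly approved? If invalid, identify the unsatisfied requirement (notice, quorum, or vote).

Notice: 28 hours given; 24 required (28 ≥ 24). Satisfied.
Quorum: 8 present, but the 2 interested partners do not count, leaving 6. Quorum is 6. Satisfied.
Vote: the indemnification of a former officer requires two-thirds of the disinterested partners present (8 − 2 = 6). 2/3 of 6 = 4, so 4 affirmative votes are needed; 4 voted in favor. Satisfied.

Valid — all requirements satisfied.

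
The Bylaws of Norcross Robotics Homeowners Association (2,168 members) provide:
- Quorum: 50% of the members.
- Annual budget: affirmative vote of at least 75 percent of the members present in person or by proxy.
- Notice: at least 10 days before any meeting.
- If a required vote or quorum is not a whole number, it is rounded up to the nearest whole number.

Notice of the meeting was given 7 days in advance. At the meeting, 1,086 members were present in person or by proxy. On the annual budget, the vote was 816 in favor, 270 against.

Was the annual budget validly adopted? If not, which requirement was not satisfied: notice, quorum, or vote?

Invalid — notice requirement not satisfied.

Notice: 7 days given; 10 required. Not satisfied.
Quorum: 50% of 2,168 = 1,084; 1,086 present. Satisfied.
Vote: requires three-fourths of those present (1,086); 3/4 of 1086 = 814.50, rounded up to 815, so 815 needed; 816 in favor. Satisfied.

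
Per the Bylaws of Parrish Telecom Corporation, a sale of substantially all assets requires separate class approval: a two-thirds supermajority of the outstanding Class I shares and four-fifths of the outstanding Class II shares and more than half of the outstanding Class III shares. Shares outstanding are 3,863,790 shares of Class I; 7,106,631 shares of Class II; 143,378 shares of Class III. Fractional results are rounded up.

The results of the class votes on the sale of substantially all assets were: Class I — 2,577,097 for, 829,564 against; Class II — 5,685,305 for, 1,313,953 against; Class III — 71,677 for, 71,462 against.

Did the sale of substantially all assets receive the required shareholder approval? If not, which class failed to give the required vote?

Class I: 2/3 of 3863790 = 2575860; 2,575,860 required, 2,577,097 in favor — approved.
Class II: 4/5 of 7106631 = 5685304.80, rounded up to 5685305; 5,685,305 required, 5,685,305 in favor — approved.
Class III: a majority of 143378 is 71690; 71,690 required, 71,677 in favor — not approved.

Not approved — the Class III shares did not give the required vote.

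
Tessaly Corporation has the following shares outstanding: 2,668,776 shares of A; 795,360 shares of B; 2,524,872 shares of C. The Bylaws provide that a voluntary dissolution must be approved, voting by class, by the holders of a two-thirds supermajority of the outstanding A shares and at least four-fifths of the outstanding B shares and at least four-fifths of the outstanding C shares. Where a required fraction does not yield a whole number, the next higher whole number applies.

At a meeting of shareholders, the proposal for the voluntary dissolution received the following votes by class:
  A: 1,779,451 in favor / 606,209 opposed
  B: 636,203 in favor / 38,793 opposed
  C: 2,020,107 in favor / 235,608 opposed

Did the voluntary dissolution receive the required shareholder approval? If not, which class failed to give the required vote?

Not approved — the B shares did not give the required vote.

A: 2/3 of 2668776 = 1779184; 1,779,184 required, 1,779,451 in favor — approved.
B: 4/5 of 795360 = 636288; 636,288 required, 636,203 in favor — not approved.
C: 4/5 of 2524872 = 2019897.60, rounded up to 2019898; 2,019,898 required, 2,020,107 in favor — approved.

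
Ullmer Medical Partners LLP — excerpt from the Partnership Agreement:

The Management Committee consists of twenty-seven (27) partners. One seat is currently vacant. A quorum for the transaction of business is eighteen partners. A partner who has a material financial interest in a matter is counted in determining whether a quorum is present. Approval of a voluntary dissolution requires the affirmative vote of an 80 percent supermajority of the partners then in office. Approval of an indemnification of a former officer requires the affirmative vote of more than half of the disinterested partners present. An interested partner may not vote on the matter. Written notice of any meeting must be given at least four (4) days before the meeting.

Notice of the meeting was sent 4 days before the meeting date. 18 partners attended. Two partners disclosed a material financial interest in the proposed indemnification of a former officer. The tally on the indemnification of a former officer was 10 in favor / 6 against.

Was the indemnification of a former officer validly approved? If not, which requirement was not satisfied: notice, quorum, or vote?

Valid — all requirements satisfied.

Notice: 4 days given; 4 required (4 ≥ 4). Satisfied.
Quorum: 18 present (interested partners count toward quorum); quorum is 18. Satisfied.
Vote: the indemnification of a former officer requires a majority of the disinterested partners present (18 − 2 = 16). A majority of 16 is 9, so 9 affirmative votes are needed; 10 voted in favor. Satisfied.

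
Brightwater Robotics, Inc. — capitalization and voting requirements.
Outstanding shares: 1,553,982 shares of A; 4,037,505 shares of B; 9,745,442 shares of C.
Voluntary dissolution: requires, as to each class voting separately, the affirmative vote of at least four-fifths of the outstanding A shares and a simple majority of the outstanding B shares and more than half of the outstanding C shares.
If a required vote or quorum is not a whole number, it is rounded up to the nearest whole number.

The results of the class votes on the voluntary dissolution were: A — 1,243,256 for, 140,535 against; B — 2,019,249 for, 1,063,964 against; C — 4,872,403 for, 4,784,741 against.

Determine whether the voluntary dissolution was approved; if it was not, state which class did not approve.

Not approved — the C shares did not give the required vote.

A: 4/5 of 1553982 = 1243185.60, rounded up to 1243186; 1,243,186 required, 1,243,256 in favor — approved.
B: a majority of 4037505 is 2018753; 2,018,753 required, 2,019,249 in favor — approved.
C: a majority of 9745442 is 4872722; 4,872,722 required, 4,872,403 in favor — not approved.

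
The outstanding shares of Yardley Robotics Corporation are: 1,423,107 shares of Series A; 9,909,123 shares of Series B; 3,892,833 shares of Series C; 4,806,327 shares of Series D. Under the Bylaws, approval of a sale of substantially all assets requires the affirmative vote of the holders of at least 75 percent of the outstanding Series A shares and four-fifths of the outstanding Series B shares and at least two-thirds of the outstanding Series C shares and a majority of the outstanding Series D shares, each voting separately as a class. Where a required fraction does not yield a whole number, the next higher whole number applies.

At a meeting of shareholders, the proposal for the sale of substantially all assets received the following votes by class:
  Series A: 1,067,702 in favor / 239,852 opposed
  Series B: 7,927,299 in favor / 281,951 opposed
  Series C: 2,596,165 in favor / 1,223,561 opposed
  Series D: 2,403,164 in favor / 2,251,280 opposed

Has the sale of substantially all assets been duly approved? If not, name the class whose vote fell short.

Series A: 3/4 of 1423107 = 1067330.25, rounded up to 1067331; 1,067,331 required, 1,067,702 in favor — approved.
Series B: 4/5 of 9909123 = 7927298.40, rounded up to 7927299; 7,927,299 required, 7,927,299 in favor — approved.
Series C: 2/3 of 3892833 = 2595222; 2,595,222 required, 2,596,165 in favor — approved.
Series D: a majority of 4806327 is 2403164; 2,403,164 required, 2,403,164 in favor — approved.

Approved — every class gave the required vote.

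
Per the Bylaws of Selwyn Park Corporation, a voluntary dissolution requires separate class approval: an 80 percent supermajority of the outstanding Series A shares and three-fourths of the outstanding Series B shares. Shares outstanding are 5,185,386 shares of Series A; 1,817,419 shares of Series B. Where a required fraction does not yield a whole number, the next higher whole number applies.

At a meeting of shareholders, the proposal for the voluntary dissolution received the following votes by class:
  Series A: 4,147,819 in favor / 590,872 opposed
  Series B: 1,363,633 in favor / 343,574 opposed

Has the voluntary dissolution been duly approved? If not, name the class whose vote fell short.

Series A: 4/5 of 5185386 = 4148308.80, rounded up to 4148309; 4,148,309 required, 4,147,819 in favor — not approved.
Series B: 3/4 of 1817419 = 1363064.25, rounded up to 1363065; 1,363,065 required, 1,363,633 in favor — approved.

Not approved — the Series A shares did not give the required vote.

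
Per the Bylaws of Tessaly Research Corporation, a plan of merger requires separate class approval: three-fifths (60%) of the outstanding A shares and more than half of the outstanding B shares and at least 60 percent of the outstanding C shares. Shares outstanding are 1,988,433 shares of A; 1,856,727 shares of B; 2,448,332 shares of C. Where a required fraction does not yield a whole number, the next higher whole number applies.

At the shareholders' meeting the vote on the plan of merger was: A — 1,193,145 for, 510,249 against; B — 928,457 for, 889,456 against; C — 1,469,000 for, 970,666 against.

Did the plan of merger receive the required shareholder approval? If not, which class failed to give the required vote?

Approved — every class gave the required vote.

A: 3/5 of 1988433 = 1193059.80, rounded up to 1193060; 1,193,060 required, 1,193,145 in favor — approved.
B: a majority of 1856727 is 928364; 928,364 required, 928,457 in favor — approved.
C: 3/5 of 2448332 = 1468999.20, rounded up to 1469000; 1,469,000 required, 1,469,000 in favor — approved.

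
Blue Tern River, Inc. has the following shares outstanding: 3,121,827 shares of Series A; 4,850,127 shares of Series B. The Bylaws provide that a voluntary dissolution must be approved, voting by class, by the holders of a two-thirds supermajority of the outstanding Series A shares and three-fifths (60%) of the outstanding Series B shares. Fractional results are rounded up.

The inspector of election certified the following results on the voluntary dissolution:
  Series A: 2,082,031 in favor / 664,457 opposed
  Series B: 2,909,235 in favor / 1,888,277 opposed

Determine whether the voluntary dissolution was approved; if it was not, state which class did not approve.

Series A: 2/3 of 3121827 = 2081218; 2,081,218 required, 2,082,031 in favor — approved.
Series B: 3/5 of 4850127 = 2910076.20, rounded up to 2910077; 2,910,077 required, 2,909,235 in favor — not approved.

Not approved — the Series B shares did not give the required vote.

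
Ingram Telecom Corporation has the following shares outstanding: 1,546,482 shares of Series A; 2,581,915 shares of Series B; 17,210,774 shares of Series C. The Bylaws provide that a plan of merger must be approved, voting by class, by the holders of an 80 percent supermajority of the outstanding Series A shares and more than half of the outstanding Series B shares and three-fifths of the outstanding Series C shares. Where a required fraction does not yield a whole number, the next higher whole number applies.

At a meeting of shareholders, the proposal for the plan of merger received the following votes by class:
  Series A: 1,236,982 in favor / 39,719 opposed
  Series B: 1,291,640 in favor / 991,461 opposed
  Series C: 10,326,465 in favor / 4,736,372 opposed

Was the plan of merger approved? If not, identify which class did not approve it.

Not approved — the Series A shares did not give the required vote.

Series A: 4/5 of 1546482 = 1237185.60, rounded up to 1237186; 1,237,186 required, 1,236,982 in favor — not approved.
Series B: a majority of 2581915 is 1290958; 1,290,958 required, 1,291,640 in favor — approved.
Series C: 3/5 of 17210774 = 10326464.40, rounded up to 10326465; 10,326,465 required, 10,326,465 in favor — approved.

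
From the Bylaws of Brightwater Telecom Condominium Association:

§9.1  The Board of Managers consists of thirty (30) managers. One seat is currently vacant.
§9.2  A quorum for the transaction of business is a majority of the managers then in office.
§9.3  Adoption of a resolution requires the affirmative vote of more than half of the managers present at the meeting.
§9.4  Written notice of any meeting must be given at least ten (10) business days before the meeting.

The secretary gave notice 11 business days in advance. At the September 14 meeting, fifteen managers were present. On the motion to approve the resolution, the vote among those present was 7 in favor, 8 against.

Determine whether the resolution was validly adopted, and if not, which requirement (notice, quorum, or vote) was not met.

Invalid — vote requirement not satisfied.

Notice: 11 business days given; 10 required (11 ≥ 10). Satisfied.
Quorum: 15 present; quorum is 15. Satisfied.
Vote: the resolution requires a majority of the managers present (15). A majority of 15 is 8, so 8 affirmative votes are needed; 7 voted in favor. Not satisfied.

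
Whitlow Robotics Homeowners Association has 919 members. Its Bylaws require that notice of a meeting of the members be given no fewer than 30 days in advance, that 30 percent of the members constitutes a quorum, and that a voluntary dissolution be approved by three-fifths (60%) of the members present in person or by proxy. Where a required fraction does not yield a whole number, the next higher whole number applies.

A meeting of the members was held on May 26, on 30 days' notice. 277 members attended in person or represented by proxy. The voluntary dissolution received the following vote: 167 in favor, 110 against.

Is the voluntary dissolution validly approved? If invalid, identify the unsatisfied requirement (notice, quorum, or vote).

Notice: 30 days given; 30 required. Satisfied.
Quorum: 30% of 919 = 275.70, rounded up to 276; 277 present. Satisfied.
Vote: requires three-fifths of those present (277); 3/5 of 277 = 166.20, rounded up to 167, so 167 needed; 167 in favor. Satisfied.

Valid — all requirements satisfied.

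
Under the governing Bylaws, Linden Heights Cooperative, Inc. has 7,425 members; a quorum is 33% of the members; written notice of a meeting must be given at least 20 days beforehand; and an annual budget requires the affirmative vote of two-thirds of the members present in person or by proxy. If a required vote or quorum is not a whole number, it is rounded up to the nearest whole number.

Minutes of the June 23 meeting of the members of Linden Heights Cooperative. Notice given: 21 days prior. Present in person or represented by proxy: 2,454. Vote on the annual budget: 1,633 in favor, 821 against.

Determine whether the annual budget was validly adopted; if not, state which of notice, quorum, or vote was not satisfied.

Notice: 21 days given; 20 required. Satisfied.
Quorum: 33% of 7,425 = 2,450.25, rounded up to 2,451; 2,454 present. Satisfied.
Vote: requires two-thirds of those present (2,454); 2/3 of 2454 = 1636, so 1,636 needed; 1,633 in favor. Not satisfied.

Invalid — vote requirement not satisfied.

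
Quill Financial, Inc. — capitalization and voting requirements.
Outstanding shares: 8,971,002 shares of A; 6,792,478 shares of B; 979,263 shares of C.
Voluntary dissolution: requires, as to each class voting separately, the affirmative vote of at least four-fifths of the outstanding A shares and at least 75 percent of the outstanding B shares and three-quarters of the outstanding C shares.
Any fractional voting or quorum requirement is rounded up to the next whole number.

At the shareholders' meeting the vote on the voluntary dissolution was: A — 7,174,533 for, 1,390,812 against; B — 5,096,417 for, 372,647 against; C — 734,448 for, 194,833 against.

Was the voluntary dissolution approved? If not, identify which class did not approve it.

Not approved — the A shares did not give the required vote.

A: 4/5 of 8971002 = 7176801.60, rounded up to 7176802; 7,176,802 required, 7,174,533 in favor — not approved.
B: 3/4 of 6792478 = 5094358.50, rounded up to 5094359; 5,094,359 required, 5,096,417 in favor — approved.
C: 3/4 of 979263 = 734447.25, rounded up to 734448; 734,448 required, 734,448 in favor — approved.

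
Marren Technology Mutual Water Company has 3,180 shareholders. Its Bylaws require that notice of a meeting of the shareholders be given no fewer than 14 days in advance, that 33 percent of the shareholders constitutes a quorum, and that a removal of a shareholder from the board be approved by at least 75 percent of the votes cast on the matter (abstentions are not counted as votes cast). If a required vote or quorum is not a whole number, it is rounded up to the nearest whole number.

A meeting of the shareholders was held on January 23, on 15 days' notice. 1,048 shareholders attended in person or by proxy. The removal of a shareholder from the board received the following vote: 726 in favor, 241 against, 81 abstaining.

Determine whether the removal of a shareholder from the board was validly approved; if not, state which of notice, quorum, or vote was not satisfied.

Invalid — quorum requirement not satisfied.

Notice: 15 days given; 14 required. Satisfied.
Quorum: 33% of 3,180 = 1,049.40, rounded up to 1,050; 1,048 present. Not satisfied.
Vote: requires three-fourths of the votes cast (1,048 − 81 abstaining = 967); 3/4 of 967 = 725.25, rounded up to 726, so 726 needed; 726 in favor. Satisfied.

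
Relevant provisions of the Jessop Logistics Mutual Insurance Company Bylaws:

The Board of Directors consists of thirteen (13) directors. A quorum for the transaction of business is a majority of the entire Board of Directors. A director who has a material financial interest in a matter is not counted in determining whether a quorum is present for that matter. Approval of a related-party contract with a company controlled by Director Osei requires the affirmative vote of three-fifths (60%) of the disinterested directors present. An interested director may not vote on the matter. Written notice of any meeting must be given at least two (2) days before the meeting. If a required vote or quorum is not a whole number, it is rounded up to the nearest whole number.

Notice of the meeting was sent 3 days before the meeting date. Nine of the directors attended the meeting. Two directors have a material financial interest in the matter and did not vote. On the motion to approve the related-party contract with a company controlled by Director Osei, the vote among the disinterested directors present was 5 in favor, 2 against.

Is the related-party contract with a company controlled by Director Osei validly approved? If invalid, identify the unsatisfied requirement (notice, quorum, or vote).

Notice: 3 days given; 2 required (3 ≥ 2). Satisfied.
Quorum: 9 present, but the 2 interested directors do not count, leaving 7. Quorum is 7. Satisfied.
Vote: the related-party contract with a company controlled by Director Osei requires three-fifths of the disinterested directors present (9 − 2 = 7). 3/5 of 7 = 4.20, rounded up to 5, so 5 affirmative votes are needed; 5 voted in favor. Satisfied.

Valid — all requirements satisfied.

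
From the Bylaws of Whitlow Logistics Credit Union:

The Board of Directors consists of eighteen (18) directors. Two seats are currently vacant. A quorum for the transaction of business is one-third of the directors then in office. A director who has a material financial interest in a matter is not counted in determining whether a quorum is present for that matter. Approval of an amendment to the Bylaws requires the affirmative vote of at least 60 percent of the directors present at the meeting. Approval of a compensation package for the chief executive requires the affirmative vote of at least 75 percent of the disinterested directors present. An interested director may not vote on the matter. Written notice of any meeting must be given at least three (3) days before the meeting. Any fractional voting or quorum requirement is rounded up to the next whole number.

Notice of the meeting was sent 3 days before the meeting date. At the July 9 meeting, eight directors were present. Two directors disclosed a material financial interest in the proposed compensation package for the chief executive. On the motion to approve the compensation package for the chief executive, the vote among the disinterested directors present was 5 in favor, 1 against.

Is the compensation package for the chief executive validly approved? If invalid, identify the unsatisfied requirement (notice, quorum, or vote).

Valid — all requirements satisfied.

Notice: 3 days given; 3 required (3 ≥ 3). Satisfied.
Quorum: 8 present, but the 2 interested directors do not count, leaving 6. Quorum is 6. Satisfied.
Vote: the compensation package for the chief executive requires three-fourths of the disinterested directors present (8 − 2 = 6). 3/4 of 6 = 4.50, rounded up to 5, so 5 affirmative votes are needed; 5 voted in favor. Satisfied.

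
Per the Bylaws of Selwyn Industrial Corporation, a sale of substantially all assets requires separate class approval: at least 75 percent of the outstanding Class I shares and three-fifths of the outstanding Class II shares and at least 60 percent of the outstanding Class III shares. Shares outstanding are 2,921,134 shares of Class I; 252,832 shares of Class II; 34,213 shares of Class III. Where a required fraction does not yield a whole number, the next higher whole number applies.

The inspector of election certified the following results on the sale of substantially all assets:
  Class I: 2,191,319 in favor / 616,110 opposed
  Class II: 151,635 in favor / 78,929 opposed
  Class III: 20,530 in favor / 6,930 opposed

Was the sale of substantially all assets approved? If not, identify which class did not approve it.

Not approved — the Class II shares did not give the required vote.

Class I: 3/4 of 2921134 = 2190850.50, rounded up to 2190851; 2,190,851 required, 2,191,319 in favor — approved.
Class II: 3/5 of 252832 = 151699.20, rounded up to 151700; 151,700 required, 151,635 in favor — not approved.
Class III: 3/5 of 34213 = 20527.80, rounded up to 20528; 20,528 required, 20,530 in favor — approved.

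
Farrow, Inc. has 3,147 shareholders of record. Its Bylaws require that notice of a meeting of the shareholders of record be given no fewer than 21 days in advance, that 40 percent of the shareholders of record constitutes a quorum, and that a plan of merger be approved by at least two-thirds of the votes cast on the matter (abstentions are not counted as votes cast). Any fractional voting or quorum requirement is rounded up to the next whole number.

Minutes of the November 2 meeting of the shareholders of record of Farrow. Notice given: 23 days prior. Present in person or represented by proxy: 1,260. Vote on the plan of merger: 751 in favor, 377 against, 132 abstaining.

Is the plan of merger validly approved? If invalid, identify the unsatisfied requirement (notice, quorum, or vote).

Notice: 23 days given; 21 required. Satisfied.
Quorum: 40% of 3,147 = 1,258.80, rounded up to 1,259; 1,260 present. Satisfied.
Vote: requires two-thirds of the votes cast (1,260 − 132 abstaining = 1,128); 2/3 of 1128 = 752, so 752 needed; 751 in favor. Not satisfied.

Invalid — vote requirement not satisfied.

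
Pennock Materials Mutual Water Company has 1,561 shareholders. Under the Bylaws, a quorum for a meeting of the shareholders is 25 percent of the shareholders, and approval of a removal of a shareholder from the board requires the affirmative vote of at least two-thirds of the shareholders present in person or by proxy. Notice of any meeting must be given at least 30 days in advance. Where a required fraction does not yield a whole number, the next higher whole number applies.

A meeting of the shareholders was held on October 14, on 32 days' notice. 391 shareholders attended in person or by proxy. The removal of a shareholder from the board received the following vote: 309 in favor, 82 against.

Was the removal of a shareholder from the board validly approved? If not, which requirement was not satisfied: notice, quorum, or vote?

Notice: 32 days given; 30 required. Satisfied.
Quorum: 25% of 1,561 = 390.25, rounded up to 391; 391 present. Satisfied.
Vote: requires two-thirds of those present (391); 2/3 of 391 = 260.67, rounded up to 261, so 261 needed; 309 in favor. Satisfied.

Valid — all requirements satisfied.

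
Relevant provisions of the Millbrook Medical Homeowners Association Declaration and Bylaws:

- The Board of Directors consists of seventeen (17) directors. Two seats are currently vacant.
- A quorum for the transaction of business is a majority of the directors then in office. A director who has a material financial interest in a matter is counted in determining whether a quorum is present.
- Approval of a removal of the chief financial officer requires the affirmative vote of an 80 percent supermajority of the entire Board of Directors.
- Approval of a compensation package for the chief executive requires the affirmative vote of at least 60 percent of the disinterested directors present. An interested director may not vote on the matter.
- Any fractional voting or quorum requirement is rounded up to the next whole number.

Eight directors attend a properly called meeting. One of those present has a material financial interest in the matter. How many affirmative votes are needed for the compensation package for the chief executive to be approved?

5

The compensation package for the chief executive requires three-fifths of the disinterested directors present (8 − 1 = 7).
3/5 of 7 = 4.20, rounded up to 5.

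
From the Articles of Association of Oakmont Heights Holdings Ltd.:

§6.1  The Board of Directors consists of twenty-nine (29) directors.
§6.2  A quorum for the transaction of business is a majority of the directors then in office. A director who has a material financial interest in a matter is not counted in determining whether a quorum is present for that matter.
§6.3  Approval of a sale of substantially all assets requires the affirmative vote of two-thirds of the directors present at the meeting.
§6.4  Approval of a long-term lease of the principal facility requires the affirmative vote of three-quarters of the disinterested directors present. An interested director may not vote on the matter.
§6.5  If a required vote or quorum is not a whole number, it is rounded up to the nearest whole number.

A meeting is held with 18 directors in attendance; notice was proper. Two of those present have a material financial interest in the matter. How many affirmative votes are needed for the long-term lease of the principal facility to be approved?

The long-term lease of the principal facility requires three-fourths of the disinterested directors present (18 − 2 = 16).
3/4 of 16 = 12.

12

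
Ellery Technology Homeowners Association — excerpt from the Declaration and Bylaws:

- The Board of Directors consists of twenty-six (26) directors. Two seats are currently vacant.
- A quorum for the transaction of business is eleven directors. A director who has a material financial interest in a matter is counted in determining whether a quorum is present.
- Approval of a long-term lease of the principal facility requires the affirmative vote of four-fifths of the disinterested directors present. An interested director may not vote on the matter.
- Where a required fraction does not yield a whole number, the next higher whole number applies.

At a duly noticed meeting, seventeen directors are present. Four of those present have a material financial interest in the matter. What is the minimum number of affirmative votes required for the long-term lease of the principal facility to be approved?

11

The long-term lease of the principal facility requires four-fifths of the disinterested directors present (17 − 4 = 13).
4/5 of 13 = 10.40, rounded up to 11.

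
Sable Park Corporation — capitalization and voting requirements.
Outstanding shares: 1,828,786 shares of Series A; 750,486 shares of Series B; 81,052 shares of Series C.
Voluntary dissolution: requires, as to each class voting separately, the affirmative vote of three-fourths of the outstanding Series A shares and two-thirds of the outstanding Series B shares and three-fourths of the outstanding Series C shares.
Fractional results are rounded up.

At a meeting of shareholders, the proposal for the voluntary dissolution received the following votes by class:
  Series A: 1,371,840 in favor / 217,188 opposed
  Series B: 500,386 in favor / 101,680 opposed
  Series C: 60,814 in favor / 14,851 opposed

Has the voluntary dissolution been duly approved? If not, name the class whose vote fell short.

Series A: 3/4 of 1828786 = 1371589.50, rounded up to 1371590; 1,371,590 required, 1,371,840 in favor — approved.
Series B: 2/3 of 750486 = 500324; 500,324 required, 500,386 in favor — approved.
Series C: 3/4 of 81052 = 60789; 60,789 required, 60,814 in favor — approved.

Approved — every class gave the required vote.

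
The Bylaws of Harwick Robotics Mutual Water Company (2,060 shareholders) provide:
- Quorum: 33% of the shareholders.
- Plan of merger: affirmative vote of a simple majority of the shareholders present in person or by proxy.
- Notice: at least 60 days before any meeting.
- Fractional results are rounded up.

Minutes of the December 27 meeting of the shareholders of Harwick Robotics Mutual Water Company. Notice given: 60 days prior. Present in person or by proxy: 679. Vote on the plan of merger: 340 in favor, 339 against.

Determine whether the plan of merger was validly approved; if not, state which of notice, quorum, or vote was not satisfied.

Invalid — quorum requirement not satisfied.

Notice: 60 days given; 60 required. Satisfied.
Quorum: 33% of 2,060 = 679.80, rounded up to 680; 679 present. Not satisfied.
Vote: requires a majority of those present (679); a majority of 679 is 340, so 340 needed; 340 in favor. Satisfied.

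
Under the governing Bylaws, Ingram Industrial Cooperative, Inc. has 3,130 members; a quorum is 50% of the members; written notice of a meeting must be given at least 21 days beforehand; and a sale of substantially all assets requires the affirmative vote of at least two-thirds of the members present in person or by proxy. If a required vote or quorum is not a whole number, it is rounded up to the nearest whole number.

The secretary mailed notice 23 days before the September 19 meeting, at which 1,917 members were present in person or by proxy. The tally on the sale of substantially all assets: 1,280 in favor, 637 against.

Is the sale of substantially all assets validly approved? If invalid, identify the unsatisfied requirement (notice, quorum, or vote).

Notice: 23 days given; 21 required. Satisfied.
Quorum: 50% of 3,130 = 1,565; 1,917 present. Satisfied.
Vote: requires two-thirds of those present (1,917); 2/3 of 1917 = 1278, so 1,278 needed; 1,280 in favor. Satisfied.

Valid — all requirements satisfied.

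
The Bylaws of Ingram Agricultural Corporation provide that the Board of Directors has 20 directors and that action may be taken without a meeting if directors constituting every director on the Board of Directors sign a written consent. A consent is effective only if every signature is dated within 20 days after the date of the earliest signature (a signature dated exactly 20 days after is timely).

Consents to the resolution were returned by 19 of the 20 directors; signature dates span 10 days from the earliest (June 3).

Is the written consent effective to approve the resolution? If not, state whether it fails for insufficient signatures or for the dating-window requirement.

Not effective — insufficient signatures.

Signatures required: all of 20 — unanimous means all 20, so 20 needed; 19 signed. Insufficient.
Dating window: the latest signature is 10 days after the earliest; the limit is 20 days. Within the window.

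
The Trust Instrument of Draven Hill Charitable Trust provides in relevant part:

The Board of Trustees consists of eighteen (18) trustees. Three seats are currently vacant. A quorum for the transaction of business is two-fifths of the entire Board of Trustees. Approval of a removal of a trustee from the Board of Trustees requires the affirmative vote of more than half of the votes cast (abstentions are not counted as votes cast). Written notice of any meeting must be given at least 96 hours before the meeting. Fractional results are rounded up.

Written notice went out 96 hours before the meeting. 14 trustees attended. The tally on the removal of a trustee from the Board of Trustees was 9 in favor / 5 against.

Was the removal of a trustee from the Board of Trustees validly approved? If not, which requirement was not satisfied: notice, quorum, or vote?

Notice: 96 hours given; 96 required (96 ≥ 96). Satisfied.
Quorum: 14 present; quorum is 8. Satisfied.
Vote: the removal of a trustee from the Board of Trustees requires a majority of the votes cast (14). A majority of 14 is 8, so 8 affirmative votes are needed; 9 voted in favor. Satisfied.

Valid — all requirements satisfied.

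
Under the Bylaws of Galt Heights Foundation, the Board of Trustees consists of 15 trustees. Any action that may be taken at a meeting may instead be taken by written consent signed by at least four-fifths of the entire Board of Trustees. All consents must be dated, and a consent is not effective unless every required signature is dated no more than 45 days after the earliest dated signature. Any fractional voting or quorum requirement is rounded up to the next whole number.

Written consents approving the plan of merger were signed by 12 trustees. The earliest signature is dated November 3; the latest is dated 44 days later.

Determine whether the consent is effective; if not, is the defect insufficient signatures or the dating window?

Effective — both the signature and dating-window requirements are satisfied.

Signatures required: at least four-fifths of 15 — 4/5 of 15 = 12, so 12 needed; 12 signed. Sufficient.
Dating window: the latest signature is 44 days after the earliest; the limit is 45 days. Within the window.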